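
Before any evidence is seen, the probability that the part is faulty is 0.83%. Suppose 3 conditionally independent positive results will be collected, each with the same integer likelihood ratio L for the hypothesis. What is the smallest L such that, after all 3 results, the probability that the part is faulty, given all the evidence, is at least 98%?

19

Prior odds = 0.0083/0.9917 = 83/9917.
Target odds = 0.98/0.02 = 49.
Need L³ ≥ 49 ÷ (83/9917) = 485933/83.
18³ = 5832 < 485933/83 ≤ 6859 = 19³, so L = 19.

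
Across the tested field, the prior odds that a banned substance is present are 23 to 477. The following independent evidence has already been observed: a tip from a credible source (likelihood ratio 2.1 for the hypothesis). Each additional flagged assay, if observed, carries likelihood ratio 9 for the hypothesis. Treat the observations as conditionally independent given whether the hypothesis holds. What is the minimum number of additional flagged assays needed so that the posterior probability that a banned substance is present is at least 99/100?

Prior odds = 23/477.
Bayes factor of the evidence already in hand = 2.1.
Odds after that evidence = (23/477) × 2.1 = 161/1590.
Target odds = 0.99/0.01 = 99.
Need 9ⁿ ≥ 99 ÷ (161/1590) = 157410/161.
9³ = 729 falls short of 157410/161 but 9⁴ = 6561 reaches it, so n = 4.

4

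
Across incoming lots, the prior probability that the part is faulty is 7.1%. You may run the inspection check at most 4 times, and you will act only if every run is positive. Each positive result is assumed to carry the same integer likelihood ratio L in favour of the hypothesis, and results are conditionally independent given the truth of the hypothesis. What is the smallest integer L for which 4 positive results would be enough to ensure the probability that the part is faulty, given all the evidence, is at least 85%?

Prior odds = 0.071/0.929 = 71/929.
Target odds = 0.85/0.15 = 17/3.
Need L⁴ ≥ 17/3 ÷ (71/929) = 15793/213.
2⁴ = 16 < 15793/213 ≤ 81 = 3⁴, so L = 3.

3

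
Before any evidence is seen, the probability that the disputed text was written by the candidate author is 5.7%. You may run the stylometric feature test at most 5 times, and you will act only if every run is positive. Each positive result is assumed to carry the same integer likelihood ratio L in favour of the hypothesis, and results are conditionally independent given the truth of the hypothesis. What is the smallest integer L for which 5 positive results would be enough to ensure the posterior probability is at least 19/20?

4

Prior odds = 0.057/0.943 = 57/943.
Target odds = 0.95/0.05 = 19.
Need L⁵ ≥ 19 ÷ (57/943) = 943/3.
3⁵ = 243 < 943/3 ≤ 1024 = 4⁵, so L = 4.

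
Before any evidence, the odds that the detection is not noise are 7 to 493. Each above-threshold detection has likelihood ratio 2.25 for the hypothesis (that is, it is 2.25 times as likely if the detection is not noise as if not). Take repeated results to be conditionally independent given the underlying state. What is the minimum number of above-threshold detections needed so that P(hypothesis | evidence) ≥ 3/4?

Prior odds = 7/493.
Likelihood ratio per above-threshold detection = 2.25.
Target posterior odds = 0.75/0.25 = 3.
Need (7/493) × 2.25ⁿ ≥ 3, i.e. 2.25ⁿ ≥ 1479/7.
2.25⁶ = 531441/4096 falls short of 1479/7 but 2.25⁷ = 4782969/16384 reaches it, so n = 7.

7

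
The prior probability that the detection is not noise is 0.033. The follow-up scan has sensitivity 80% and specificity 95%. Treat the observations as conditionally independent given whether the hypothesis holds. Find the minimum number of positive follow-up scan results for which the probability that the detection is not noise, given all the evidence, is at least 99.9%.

Prior odds = 0.033/0.967 = 33/967.
False-positive rate = 1 − 0.95 = 0.05; likelihood ratio of a positive = 0.8/0.05 = 16.
Target posterior odds = 0.999/0.001 = 999.
Require 16ⁿ ≥ 999 ÷ (33/967) = 322011/11.
16³ = 4096 falls short of 322011/11 but 16⁴ = 65536 reaches it, so n = 4.

4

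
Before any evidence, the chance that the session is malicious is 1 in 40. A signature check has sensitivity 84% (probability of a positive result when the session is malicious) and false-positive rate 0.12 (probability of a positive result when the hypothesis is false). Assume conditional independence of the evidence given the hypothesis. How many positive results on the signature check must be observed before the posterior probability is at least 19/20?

Prior odds: 0.025 ÷ 0.975 = 1/39.
Likelihood ratio of a positive result = 0.84/0.12 = 7.
Target posterior odds = 0.95/0.05 = 19.
Need (1/39) × 7ⁿ ≥ 19, i.e. 7ⁿ ≥ 741.
7³ = 343 falls short of 741 but 7⁴ = 2401 reaches it, so n = 4.

4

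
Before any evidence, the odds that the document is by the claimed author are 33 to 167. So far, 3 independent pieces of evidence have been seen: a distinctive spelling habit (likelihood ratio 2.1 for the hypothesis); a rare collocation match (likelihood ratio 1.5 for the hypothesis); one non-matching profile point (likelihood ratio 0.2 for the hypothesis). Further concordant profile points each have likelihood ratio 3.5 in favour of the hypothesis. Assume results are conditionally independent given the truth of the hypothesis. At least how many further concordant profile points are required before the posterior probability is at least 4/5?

3

Prior odds = 33/167.
Combined Bayes factor of the evidence already in hand = 2.1 × 1.5 × 0.2 = 0.63.
Odds after that evidence = (33/167) × 0.63 = 2079/16700.
Target odds = 0.8/0.2 = 4.
Need 3.5ⁿ ≥ 4 ÷ (2079/16700) = 66800/2079.
3.5² = 12.25 falls short of 66800/2079 but 3.5³ = 42.875 reaches it, so n = 3.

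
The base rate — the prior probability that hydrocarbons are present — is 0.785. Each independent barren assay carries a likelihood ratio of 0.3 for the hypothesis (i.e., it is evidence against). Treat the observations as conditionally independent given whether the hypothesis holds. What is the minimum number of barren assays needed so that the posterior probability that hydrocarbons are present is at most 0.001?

7

Prior odds = 0.785/0.215 = 157/43.
Likelihood ratio per barren assay = 0.3.
Target posterior odds = 0.001/0.999 = 1/999.
Require 0.3ⁿ ≤ 1/999 ÷ (157/43) = 43/156843.
0.3⁶ = 729/1000000 is still above 43/156843 but 0.3⁷ = 2187/10000000 is at or below it, so n = 7.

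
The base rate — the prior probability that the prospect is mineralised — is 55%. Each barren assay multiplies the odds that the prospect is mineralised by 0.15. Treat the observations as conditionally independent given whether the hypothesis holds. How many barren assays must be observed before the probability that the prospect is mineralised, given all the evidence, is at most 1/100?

Prior odds: 0.55 ÷ 0.45 = 11/9.
Likelihood ratio per barren assay = 0.15.
Target odds: 0.01 ÷ 0.99 = 1/99.
Require 0.15ⁿ ≤ 1/99 ÷ (11/9) = 1/121.
0.15² = 0.0225 is still above 1/121 but 0.15³ = 0.003375 is at or below it, so n = 3.

3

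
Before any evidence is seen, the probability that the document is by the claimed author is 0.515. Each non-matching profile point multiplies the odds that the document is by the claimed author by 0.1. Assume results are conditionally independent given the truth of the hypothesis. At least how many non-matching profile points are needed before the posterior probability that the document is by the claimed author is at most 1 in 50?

2

Prior odds = 0.515/0.485 = 103/97.
Likelihood ratio per non-matching profile point = 0.1.
Target posterior odds = 0.02/0.98 = 1/49.
Need (103/97) × 0.1ⁿ ≤ 1/49, i.e. 0.1ⁿ ≤ 97/5047.
0.1¹ = 0.1 is still above 97/5047 but 0.1² = 0.01 is at or below it, so n = 2.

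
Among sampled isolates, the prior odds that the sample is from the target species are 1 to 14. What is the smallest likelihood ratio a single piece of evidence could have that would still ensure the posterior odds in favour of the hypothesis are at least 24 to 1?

336

Prior odds = 1/14.
Target odds = 24.
Required Bayes factor = 24 ÷ (1/14) = 336.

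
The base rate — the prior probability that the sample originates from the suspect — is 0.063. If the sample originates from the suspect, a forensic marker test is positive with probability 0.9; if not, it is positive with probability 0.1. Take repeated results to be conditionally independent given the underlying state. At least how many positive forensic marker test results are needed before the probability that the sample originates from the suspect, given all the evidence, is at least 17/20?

Prior odds: 0.063 ÷ 0.937 = 63/937.
Likelihood ratio of a positive = 0.9/0.1 = 9.
Target posterior odds = 0.85/0.15 = 17/3.
Require 9ⁿ ≥ 17/3 ÷ (63/937) = 15929/189.
9² = 81 falls short of 15929/189 but 9³ = 729 reaches it, so n = 3.

3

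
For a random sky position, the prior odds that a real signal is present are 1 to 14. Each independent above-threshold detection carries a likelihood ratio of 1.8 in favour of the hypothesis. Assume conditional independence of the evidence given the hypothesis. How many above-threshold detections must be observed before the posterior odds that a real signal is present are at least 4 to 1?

7

Prior odds = 1/14.
Likelihood ratio per above-threshold detection = 1.8.
Target odds = 4.
Need (1/14) × 1.8ⁿ ≥ 4, i.e. 1.8ⁿ ≥ 56.
1.8⁶ = 531441/15625 falls short of 56 but 1.8⁷ = 4782969/78125 reaches it, so n = 7.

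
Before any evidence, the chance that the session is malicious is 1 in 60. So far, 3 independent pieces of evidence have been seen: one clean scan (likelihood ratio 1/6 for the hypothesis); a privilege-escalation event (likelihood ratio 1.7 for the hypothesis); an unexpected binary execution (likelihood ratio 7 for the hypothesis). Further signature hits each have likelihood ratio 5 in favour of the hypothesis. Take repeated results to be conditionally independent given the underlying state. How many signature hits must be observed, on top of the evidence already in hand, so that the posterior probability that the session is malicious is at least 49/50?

5

Prior odds = (1/60)/(59/60) = 1/59.
Combined Bayes factor of the evidence already in hand = (1/6) × 1.7 × 7 = 119/60.
Odds after that evidence = (1/59) × 119/60 = 119/3540.
Target odds = 0.98/0.02 = 49.
Need 5ⁿ ≥ 49 ÷ (119/3540) = 24780/17.
5⁴ = 625 falls short of 24780/17 but 5⁵ = 3125 reaches it, so n = 5.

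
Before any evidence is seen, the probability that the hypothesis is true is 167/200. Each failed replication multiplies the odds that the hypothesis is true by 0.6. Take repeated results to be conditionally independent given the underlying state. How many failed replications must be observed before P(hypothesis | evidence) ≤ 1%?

Prior odds = 0.835/0.165 = 167/33.
Likelihood ratio per failed replication = 0.6.
Target posterior odds = 0.01/0.99 = 1/99.
Require 0.6ⁿ ≤ 1/99 ÷ (167/33) = 1/501.
0.6¹² = 531441/244140625 is still above 1/501 but 0.6¹³ ≈0.00130607 is at or below it, so n = 13.

13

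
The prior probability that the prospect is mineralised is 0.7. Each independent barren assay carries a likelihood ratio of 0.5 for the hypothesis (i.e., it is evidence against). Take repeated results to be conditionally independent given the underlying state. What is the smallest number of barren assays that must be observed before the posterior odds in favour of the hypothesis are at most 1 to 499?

Prior odds: 0.7 ÷ 0.3 = 7/3.
Likelihood ratio per barren assay = 0.5.
Target odds = 1/499.
Require 0.5ⁿ ≤ 1/499 ÷ (7/3) = 3/3493.
0.5¹⁰ = 1/1024 is still above 3/3493 but 0.5¹¹ = 1/2048 is at or below it, so n = 11.

11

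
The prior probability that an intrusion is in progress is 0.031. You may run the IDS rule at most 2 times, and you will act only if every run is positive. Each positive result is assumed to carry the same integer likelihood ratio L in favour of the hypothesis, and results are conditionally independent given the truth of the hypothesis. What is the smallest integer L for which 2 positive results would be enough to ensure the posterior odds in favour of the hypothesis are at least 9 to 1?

Prior odds = 0.031/0.969 = 31/969.
Target odds = 9.
Need L² ≥ 9 ÷ (31/969) = 8721/31.
16² = 256 < 8721/31 ≤ 289 = 17², so L = 17.

17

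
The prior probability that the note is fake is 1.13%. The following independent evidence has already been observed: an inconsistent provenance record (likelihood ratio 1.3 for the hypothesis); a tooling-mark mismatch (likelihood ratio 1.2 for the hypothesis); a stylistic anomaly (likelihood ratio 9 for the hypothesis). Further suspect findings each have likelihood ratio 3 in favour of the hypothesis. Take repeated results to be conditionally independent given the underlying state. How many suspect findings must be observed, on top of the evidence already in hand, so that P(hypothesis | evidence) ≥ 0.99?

Prior odds = 0.0113/0.9887 = 113/9887.
Combined Bayes factor of the evidence already in hand = 1.3 × 1.2 × 9 = 14.04.
Odds after that evidence = (113/9887) × 14.04 = 39663/247175.
Target odds = 0.99/0.01 = 99.
Need 3ⁿ ≥ 99 ÷ (39663/247175) = 2718925/4407.
3⁵ = 243 falls short of 2718925/4407 but 3⁶ = 729 reaches it, so n = 6.

6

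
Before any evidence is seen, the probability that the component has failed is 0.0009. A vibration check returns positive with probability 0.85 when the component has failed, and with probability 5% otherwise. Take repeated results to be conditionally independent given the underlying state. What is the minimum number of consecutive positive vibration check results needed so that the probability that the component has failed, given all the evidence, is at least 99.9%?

5

Prior odds = 0.0009/0.9991 = 9/9991.
Likelihood ratio of a positive result = 0.85/0.05 = 17.
Target odds: 0.999 ÷ 0.001 = 999.
Need (9/9991) × 17ⁿ ≥ 999, i.e. 17ⁿ ≥ 1109001.
17⁴ = 83521 falls short of 1109001 but 17⁵ = 1419857 reaches it, so n = 5.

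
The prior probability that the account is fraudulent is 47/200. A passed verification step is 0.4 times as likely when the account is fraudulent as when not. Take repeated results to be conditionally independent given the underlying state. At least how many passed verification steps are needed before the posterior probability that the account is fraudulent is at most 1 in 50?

3

Prior odds: 0.235 ÷ 0.765 = 47/153.
Likelihood ratio per passed verification step = 0.4.
Target odds: 0.02 ÷ 0.98 = 1/49.
Need (47/153) × 0.4ⁿ ≤ 1/49, i.e. 0.4ⁿ ≤ 153/2303.
0.4² = 0.16 is still above 153/2303 but 0.4³ = 0.064 is at or below it, so n = 3.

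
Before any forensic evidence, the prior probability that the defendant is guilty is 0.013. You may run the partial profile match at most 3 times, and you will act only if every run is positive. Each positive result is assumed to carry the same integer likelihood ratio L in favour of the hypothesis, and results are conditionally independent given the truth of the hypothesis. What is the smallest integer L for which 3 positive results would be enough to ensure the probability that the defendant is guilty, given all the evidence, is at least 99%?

Prior odds = 0.013/0.987 = 13/987.
Target odds = 0.99/0.01 = 99.
Need L³ ≥ 99 ÷ (13/987) = 97713/13.
19³ = 6859 < 97713/13 ≤ 8000 = 20³, so L = 20.

20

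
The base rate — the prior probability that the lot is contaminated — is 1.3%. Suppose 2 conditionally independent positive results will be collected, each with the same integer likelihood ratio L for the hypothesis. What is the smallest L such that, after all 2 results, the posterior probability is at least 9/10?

27

Prior odds = 0.013/0.987 = 13/987.
Target odds = 0.9/0.1 = 9.
Need L² ≥ 9 ÷ (13/987) = 8883/13.
26² = 676 < 8883/13 ≤ 729 = 27², so L = 27.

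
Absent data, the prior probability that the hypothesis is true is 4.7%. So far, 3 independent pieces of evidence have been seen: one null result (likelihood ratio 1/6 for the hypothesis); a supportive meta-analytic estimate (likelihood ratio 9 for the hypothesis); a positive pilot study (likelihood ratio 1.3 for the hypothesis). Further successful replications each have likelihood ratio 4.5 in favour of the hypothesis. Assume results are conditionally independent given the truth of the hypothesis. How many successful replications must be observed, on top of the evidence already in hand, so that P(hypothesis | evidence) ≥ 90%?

4

Prior odds = 0.047/0.953 = 47/953.
Combined Bayes factor of the evidence already in hand = (1/6) × 9 × 1.3 = 1.95.
Odds after that evidence = (47/953) × 1.95 = 1833/19060.
Target odds = 0.9/0.1 = 9.
Need 4.5ⁿ ≥ 9 ÷ (1833/19060) = 57180/611.
4.5³ = 91.125 falls short of 57180/611 but 4.5⁴ = 410.0625 reaches it, so n = 4.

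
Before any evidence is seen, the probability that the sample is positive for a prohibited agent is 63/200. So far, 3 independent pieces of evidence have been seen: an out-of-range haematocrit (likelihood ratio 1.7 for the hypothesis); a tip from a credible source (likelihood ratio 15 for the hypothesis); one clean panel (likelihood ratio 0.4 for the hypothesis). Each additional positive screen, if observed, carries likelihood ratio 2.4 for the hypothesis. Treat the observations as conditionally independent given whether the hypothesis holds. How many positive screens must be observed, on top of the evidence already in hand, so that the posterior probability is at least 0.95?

Prior odds = 0.315/0.685 = 63/137.
Combined Bayes factor of the evidence already in hand = 1.7 × 15 × 0.4 = 10.2.
Odds after that evidence = (63/137) × 10.2 = 3213/685.
Target odds = 0.95/0.05 = 19.
Need 2.4ⁿ ≥ 19 ÷ (3213/685) = 13015/3213.
2.4¹ = 2.4 falls short of 13015/3213 but 2.4² = 5.76 reaches it, so n = 2.

2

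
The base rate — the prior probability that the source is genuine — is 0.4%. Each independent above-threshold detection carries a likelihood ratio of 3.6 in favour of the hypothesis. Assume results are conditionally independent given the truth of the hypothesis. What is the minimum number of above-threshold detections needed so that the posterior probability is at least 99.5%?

Prior odds = 0.004/0.996 = 1/249.
Likelihood ratio per above-threshold detection = 3.6.
Target posterior odds = 0.995/0.005 = 199.
Require 3.6ⁿ ≥ 199 ÷ (1/249) = 49551.
3.6⁸ ≈28211.1 falls short of 49551 but 3.6⁹ ≈101560 reaches it, so n = 9.

9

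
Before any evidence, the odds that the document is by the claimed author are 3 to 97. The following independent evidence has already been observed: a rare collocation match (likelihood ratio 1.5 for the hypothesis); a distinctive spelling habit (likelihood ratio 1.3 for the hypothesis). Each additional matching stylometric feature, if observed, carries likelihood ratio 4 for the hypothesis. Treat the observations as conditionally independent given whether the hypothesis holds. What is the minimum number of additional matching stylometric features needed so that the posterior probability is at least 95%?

5

Prior odds = 3/97.
Combined Bayes factor of the evidence already in hand = 1.5 × 1.3 = 1.95.
Odds after that evidence = (3/97) × 1.95 = 117/1940.
Target odds = 0.95/0.05 = 19.
Need 4ⁿ ≥ 19 ÷ (117/1940) = 36860/117.
4⁴ = 256 falls short of 36860/117 but 4⁵ = 1024 reaches it, so n = 5.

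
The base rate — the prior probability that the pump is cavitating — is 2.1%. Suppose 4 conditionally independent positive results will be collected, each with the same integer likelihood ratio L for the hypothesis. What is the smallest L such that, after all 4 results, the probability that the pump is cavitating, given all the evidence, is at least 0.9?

Prior odds = 0.021/0.979 = 21/979.
Target odds = 0.9/0.1 = 9.
Need L⁴ ≥ 9 ÷ (21/979) = 2937/7.
4⁴ = 256 < 2937/7 ≤ 625 = 5⁴, so L = 5.

5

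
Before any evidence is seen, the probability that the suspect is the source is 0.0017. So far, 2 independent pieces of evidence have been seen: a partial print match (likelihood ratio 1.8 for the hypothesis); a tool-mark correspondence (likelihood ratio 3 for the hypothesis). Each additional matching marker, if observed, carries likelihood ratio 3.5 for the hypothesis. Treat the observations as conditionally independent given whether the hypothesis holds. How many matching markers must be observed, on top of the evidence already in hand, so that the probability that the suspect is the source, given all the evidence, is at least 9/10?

Prior odds = 0.0017/0.9983 = 17/9983.
Combined Bayes factor of the evidence already in hand = 1.8 × 3 = 5.4.
Odds after that evidence = (17/9983) × 5.4 = 459/49915.
Target odds = 0.9/0.1 = 9.
Need 3.5ⁿ ≥ 9 ÷ (459/49915) = 49915/51.
3.5⁵ = 525.21875 falls short of 49915/51 but 3.5⁶ = 1838.265625 reaches it, so n = 6.

6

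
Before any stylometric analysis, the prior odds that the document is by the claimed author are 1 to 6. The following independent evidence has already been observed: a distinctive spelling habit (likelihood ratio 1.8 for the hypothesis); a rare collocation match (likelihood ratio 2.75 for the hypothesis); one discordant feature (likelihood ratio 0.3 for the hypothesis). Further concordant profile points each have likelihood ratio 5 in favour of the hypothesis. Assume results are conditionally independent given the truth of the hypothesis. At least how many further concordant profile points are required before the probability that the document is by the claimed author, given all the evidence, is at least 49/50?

Prior odds = 1/6.
Combined Bayes factor of the evidence already in hand = 1.8 × 2.75 × 0.3 = 1.485.
Odds after that evidence = (1/6) × 1.485 = 0.2475.
Target odds = 0.98/0.02 = 49.
Need 5ⁿ ≥ 49 ÷ 0.2475 = 19600/99.
5³ = 125 falls short of 19600/99 but 5⁴ = 625 reaches it, so n = 4.

4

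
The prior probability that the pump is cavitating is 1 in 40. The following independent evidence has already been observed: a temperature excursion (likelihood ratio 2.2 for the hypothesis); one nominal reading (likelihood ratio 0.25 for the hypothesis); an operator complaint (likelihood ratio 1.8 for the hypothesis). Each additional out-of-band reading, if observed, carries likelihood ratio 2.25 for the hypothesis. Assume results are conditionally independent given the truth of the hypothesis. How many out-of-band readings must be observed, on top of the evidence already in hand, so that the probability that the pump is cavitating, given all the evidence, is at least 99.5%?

12

Prior odds = 0.025/0.975 = 1/39.
Combined Bayes factor of the evidence already in hand = 2.2 × 0.25 × 1.8 = 0.99.
Odds after that evidence = (1/39) × 0.99 = 33/1300.
Target odds = 0.995/0.005 = 199.
Need 2.25ⁿ ≥ 199 ÷ (33/1300) = 258700/33.
2.25¹¹ ≈7481.83 falls short of 258700/33 but 2.25¹² ≈16834.1 reaches it, so n = 12.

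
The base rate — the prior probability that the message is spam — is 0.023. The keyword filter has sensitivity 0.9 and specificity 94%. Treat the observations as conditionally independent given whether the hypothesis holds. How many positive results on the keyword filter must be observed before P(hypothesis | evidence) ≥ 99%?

Prior odds = 0.023/0.977 = 23/977.
False-positive rate = 1 − 0.94 = 0.06; likelihood ratio of a positive = 0.9/0.06 = 15.
Target odds: 0.99 ÷ 0.01 = 99.
Need (23/977) × 15ⁿ ≥ 99, i.e. 15ⁿ ≥ 96723/23.
15³ = 3375 falls short of 96723/23 but 15⁴ = 50625 reaches it, so n = 4.

4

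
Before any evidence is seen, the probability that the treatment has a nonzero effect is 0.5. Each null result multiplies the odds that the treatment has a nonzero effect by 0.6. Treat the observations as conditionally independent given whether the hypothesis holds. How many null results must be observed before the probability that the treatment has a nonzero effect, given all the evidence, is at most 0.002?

Prior odds: 0.5 ÷ 0.5 = 1.
Likelihood ratio per null result = 0.6.
Target odds: 0.002 ÷ 0.998 = 1/499.
Require 0.6ⁿ ≤ 1/499 ÷ 1 = 1/499.
0.6¹² = 531441/244140625 is still above 1/499 but 0.6¹³ ≈0.00130607 is at or below it, so n = 13.

13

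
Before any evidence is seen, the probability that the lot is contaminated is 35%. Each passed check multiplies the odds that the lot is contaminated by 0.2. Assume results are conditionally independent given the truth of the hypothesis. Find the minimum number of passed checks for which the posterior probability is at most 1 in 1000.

Prior odds = 0.35/0.65 = 7/13.
Likelihood ratio per passed check = 0.2.
Target posterior odds = 0.001/0.999 = 1/999.
Require 0.2ⁿ ≤ 1/999 ÷ (7/13) = 13/6993.
0.2³ = 0.008 is still above 13/6993 but 0.2⁴ = 0.0016 is at or below it, so n = 4.

4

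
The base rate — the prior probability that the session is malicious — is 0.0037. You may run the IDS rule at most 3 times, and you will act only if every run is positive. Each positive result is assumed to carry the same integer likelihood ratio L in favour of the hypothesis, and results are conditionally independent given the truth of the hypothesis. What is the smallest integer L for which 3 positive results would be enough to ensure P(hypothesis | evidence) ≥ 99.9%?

Prior odds = 0.0037/0.9963 = 37/9963.
Target odds = 0.999/0.001 = 999.
Need L³ ≥ 999 ÷ (37/9963) = 269001.
64³ = 262144 < 269001 ≤ 274625 = 65³, so L = 65.

65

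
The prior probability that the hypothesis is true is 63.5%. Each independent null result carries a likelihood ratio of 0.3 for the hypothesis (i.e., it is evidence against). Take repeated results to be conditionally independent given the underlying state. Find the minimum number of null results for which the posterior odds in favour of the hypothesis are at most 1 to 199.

5

Prior odds = 0.635/0.365 = 127/73.
Likelihood ratio per null result = 0.3.
Target odds = 1/199.
Require 0.3ⁿ ≤ 1/199 ÷ (127/73) = 73/25273.
0.3⁴ = 0.0081 is still above 73/25273 but 0.3⁵ = 243/100000 is at or below it, so n = 5.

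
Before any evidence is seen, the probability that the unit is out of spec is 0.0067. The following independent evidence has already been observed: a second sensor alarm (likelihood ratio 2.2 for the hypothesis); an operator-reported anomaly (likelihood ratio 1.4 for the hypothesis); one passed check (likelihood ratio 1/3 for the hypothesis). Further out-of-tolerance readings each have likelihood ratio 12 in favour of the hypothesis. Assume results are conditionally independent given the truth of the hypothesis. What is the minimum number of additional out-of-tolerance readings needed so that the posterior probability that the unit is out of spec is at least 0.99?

4

Prior odds = 0.0067/0.9933 = 67/9933.
Combined Bayes factor of the evidence already in hand = 2.2 × 1.4 × (1/3) = 77/75.
Odds after that evidence = (67/9933) × 77/75 = 67/9675.
Target odds = 0.99/0.01 = 99.
Need 12ⁿ ≥ 99 ÷ (67/9675) = 957825/67.
12³ = 1728 falls short of 957825/67 but 12⁴ = 20736 reaches it, so n = 4.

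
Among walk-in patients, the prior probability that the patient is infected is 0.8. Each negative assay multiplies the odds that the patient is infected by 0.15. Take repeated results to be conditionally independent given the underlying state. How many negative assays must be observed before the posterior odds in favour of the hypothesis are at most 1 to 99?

Prior odds = 0.8/0.2 = 4.
Likelihood ratio per negative assay = 0.15.
Target odds = 1/99.
Need 4 × 0.15ⁿ ≤ 1/99, i.e. 0.15ⁿ ≤ 1/396.
0.15³ = 0.003375 is still above 1/396 but 0.15⁴ = 81/160000 is at or below it, so n = 4.

4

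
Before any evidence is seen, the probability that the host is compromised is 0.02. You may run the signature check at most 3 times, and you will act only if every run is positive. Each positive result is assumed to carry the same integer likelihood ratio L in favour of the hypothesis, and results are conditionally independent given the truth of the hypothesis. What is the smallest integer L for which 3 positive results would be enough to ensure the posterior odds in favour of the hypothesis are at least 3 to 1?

Prior odds = 0.02/0.98 = 1/49.
Target odds = 3.
Need L³ ≥ 3 ÷ (1/49) = 147.
5³ = 125 < 147 ≤ 216 = 6³, so L = 6.

6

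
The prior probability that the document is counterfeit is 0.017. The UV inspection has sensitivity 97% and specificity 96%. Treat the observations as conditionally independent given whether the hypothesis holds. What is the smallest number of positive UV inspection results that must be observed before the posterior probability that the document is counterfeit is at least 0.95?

Prior odds: 0.017 ÷ 0.983 = 17/983.
False-positive rate = 1 − 0.96 = 0.04; likelihood ratio of a positive = 0.97/0.04 = 24.25.
Target odds: 0.95 ÷ 0.05 = 19.
Require 24.25ⁿ ≥ 19 ÷ (17/983) = 18677/17.
24.25² = 588.0625 falls short of 18677/17 but 24.25³ = 912673/64 reaches it, so n = 3.

3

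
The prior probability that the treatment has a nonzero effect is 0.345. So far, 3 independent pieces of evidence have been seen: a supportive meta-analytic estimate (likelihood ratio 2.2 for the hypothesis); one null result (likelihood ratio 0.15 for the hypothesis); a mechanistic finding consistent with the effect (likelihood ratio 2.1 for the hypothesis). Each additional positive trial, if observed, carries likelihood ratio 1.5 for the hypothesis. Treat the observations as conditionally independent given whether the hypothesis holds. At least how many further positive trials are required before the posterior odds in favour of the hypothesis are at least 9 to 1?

8

Prior odds = 0.345/0.655 = 69/131.
Combined Bayes factor of the evidence already in hand = 2.2 × 0.15 × 2.1 = 0.693.
Odds after that evidence = (69/131) × 0.693 = 47817/131000.
Target odds = 9.
Need 1.5ⁿ ≥ 9 ÷ (47817/131000) = 131000/5313.
1.5⁷ = 17.0859375 falls short of 131000/5313 but 1.5⁸ = 25.62890625 reaches it, so n = 8.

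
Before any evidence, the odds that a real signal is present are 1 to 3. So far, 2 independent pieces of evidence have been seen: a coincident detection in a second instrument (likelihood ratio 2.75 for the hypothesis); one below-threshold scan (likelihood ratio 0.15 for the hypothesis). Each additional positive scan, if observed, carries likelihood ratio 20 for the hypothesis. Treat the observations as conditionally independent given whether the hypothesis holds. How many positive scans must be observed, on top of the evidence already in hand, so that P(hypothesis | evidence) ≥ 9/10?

Prior odds = 1/3.
Combined Bayes factor of the evidence already in hand = 2.75 × 0.15 = 0.4125.
Odds after that evidence = (1/3) × 0.4125 = 0.1375.
Target odds = 0.9/0.1 = 9.
Need 20ⁿ ≥ 9 ÷ 0.1375 = 720/11.
20¹ = 20 falls short of 720/11 but 20² = 400 reaches it, so n = 2.

2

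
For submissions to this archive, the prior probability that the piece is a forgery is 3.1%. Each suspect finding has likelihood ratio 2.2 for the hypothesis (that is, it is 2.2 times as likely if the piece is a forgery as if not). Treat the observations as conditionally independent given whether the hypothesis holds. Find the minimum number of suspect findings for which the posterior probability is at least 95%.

9

Prior odds = 0.031/0.969 = 31/969.
Likelihood ratio per suspect finding = 2.2.
Target posterior odds = 0.95/0.05 = 19.
Need (31/969) × 2.2ⁿ ≥ 19, i.e. 2.2ⁿ ≥ 18411/31.
2.2⁸ = 214358881/390625 falls short of 18411/31 but 2.2⁹ ≈1207.27 reaches it, so n = 9.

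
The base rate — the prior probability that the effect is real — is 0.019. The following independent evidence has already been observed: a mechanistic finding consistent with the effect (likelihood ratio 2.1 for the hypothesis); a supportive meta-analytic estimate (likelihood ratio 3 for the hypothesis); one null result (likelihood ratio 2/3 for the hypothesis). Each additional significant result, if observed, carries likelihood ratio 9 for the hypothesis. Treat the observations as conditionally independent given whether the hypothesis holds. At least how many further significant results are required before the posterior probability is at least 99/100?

4

Prior odds = 0.019/0.981 = 19/981.
Combined Bayes factor of the evidence already in hand = 2.1 × 3 × (2/3) = 4.2.
Odds after that evidence = (19/981) × 4.2 = 133/1635.
Target odds = 0.99/0.01 = 99.
Need 9ⁿ ≥ 99 ÷ (133/1635) = 161865/133.
9³ = 729 falls short of 161865/133 but 9⁴ = 6561 reaches it, so n = 4.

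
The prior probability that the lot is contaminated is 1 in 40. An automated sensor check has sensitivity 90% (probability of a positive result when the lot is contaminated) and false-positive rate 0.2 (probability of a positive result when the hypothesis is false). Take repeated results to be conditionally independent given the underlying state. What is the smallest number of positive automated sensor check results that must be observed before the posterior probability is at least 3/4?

Prior odds: 0.025 ÷ 0.975 = 1/39.
Likelihood ratio of a positive result = 0.9/0.2 = 4.5.
Target posterior odds = 0.75/0.25 = 3.
Need (1/39) × 4.5ⁿ ≥ 3, i.e. 4.5ⁿ ≥ 117.
4.5³ = 91.125 falls short of 117 but 4.5⁴ = 410.0625 reaches it, so n = 4.

4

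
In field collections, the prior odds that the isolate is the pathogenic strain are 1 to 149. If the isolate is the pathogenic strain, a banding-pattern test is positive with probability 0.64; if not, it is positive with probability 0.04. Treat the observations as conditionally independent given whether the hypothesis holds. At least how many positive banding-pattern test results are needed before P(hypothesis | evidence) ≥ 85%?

3

Prior odds = 1/149.
Likelihood ratio of a positive = 0.64/0.04 = 16.
Target posterior odds = 0.85/0.15 = 17/3.
Need (1/149) × 16ⁿ ≥ 17/3, i.e. 16ⁿ ≥ 2533/3.
16² = 256 falls short of 2533/3 but 16³ = 4096 reaches it, so n = 3.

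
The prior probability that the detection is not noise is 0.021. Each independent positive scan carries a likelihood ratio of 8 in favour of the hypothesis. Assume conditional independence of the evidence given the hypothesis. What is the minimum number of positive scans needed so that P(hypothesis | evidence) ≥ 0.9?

3

Prior odds = 0.021/0.979 = 21/979.
Likelihood ratio per positive scan = 8.
Target odds: 0.9 ÷ 0.1 = 9.
Need (21/979) × 8ⁿ ≥ 9, i.e. 8ⁿ ≥ 2937/7.
8² = 64 falls short of 2937/7 but 8³ = 512 reaches it, so n = 3.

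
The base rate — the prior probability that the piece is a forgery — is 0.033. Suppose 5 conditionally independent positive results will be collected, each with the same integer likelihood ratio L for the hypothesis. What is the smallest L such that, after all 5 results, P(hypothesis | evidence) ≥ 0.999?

Prior odds = 0.033/0.967 = 33/967.
Target odds = 0.999/0.001 = 999.
Need L⁵ ≥ 999 ÷ (33/967) = 322011/11.
7⁵ = 16807 < 322011/11 ≤ 32768 = 8⁵, so L = 8.

8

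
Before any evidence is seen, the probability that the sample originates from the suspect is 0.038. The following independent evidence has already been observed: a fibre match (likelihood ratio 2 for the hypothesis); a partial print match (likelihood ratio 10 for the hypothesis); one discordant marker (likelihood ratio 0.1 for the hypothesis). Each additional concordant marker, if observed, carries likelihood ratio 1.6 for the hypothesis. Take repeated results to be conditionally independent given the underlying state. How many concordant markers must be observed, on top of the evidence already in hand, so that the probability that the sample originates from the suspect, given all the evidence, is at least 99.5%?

Prior odds = 0.038/0.962 = 19/481.
Combined Bayes factor of the evidence already in hand = 2 × 10 × 0.1 = 2.
Odds after that evidence = (19/481) × 2 = 38/481.
Target odds = 0.995/0.005 = 199.
Need 1.6ⁿ ≥ 199 ÷ (38/481) = 95719/38.
1.6¹⁶ ≈1844.67 falls short of 95719/38 but 1.6¹⁷ ≈2951.48 reaches it, so n = 17.

17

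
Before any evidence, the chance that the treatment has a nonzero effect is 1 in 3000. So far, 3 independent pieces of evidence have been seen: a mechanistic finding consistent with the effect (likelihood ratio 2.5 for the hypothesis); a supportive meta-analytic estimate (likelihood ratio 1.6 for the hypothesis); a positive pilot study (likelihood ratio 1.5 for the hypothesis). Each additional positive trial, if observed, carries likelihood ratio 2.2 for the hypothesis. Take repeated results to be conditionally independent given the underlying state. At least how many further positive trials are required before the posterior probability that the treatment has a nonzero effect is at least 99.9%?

17

Prior odds = (1/3000)/(2999/3000) = 1/2999.
Combined Bayes factor of the evidence already in hand = 2.5 × 1.6 × 1.5 = 6.
Odds after that evidence = (1/2999) × 6 = 6/2999.
Target odds = 0.999/0.001 = 999.
Need 2.2ⁿ ≥ 999 ÷ (6/2999) = 499333.5.
2.2¹⁶ ≈301136 falls short of 499333.5 but 2.2¹⁷ ≈662500 reaches it, so n = 17.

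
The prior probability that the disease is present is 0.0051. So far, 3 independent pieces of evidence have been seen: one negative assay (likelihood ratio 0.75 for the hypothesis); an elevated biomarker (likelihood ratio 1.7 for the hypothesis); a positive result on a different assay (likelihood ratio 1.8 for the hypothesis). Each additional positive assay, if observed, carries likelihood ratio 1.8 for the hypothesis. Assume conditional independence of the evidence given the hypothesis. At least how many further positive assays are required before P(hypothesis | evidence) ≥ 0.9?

12

Prior odds = 0.0051/0.9949 = 51/9949.
Combined Bayes factor of the evidence already in hand = 0.75 × 1.7 × 1.8 = 2.295.
Odds after that evidence = (51/9949) × 2.295 = 23409/1989800.
Target odds = 0.9/0.1 = 9.
Need 1.8ⁿ ≥ 9 ÷ (23409/1989800) = 1989800/2601.
1.8¹¹ ≈642.684 falls short of 1989800/2601 but 1.8¹² ≈1156.83 reaches it, so n = 12.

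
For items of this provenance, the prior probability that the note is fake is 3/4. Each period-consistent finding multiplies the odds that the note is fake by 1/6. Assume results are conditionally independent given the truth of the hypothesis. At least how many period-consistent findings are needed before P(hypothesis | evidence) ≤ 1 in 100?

Prior odds = 0.75/0.25 = 3.
Likelihood ratio per period-consistent finding = 1/6.
Target posterior odds = 0.01/0.99 = 1/99.
Need 3 × (1/6)ⁿ ≤ 1/99, i.e. (1/6)ⁿ ≤ 1/297.
(1/6)³ = 1/216 is still above 1/297 but (1/6)⁴ = 1/1296 is at or below it, so n = 4.

4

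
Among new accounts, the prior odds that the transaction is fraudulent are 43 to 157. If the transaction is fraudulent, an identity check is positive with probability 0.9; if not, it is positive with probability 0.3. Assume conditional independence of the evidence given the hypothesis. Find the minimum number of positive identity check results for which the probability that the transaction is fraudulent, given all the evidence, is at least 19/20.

Prior odds = 43/157.
Likelihood ratio of a positive = 0.9/0.3 = 3.
Target odds: 0.95 ÷ 0.05 = 19.
Need (43/157) × 3ⁿ ≥ 19, i.e. 3ⁿ ≥ 2983/43.
3³ = 27 falls short of 2983/43 but 3⁴ = 81 reaches it, so n = 4.

4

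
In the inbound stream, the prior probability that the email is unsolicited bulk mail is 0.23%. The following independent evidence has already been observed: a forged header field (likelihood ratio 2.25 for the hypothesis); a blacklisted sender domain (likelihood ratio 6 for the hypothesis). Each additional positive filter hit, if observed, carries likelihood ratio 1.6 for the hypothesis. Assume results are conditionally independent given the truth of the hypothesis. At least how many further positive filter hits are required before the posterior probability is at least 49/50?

16

Prior odds = 0.0023/0.9977 = 23/9977.
Combined Bayes factor of the evidence already in hand = 2.25 × 6 = 13.5.
Odds after that evidence = (23/9977) × 13.5 = 621/19954.
Target odds = 0.98/0.02 = 49.
Need 1.6ⁿ ≥ 49 ÷ (621/19954) = 977746/621.
1.6¹⁵ ≈1152.92 falls short of 977746/621 but 1.6¹⁶ ≈1844.67 reaches it, so n = 16.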